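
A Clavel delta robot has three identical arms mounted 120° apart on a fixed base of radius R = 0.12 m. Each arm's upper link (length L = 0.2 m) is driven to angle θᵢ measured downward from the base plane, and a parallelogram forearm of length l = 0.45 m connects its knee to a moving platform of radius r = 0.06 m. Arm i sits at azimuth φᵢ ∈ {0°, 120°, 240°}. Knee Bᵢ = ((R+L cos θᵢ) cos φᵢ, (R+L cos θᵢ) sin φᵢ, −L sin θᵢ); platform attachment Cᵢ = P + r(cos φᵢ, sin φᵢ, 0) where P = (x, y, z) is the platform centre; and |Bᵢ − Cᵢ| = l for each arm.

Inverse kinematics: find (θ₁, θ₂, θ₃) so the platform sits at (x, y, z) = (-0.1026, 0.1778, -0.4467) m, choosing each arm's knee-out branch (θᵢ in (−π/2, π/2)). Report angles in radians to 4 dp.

θ₁ = 0.8728, θ₂ = 0.0002, θ₃ = 0.8730

rotate P by −φ1: (-0.1026, 0.1778, -0.4467)
  A cos θ + B sin θ = C:  0.1626·cos θ + -0.4467·sin θ = -0.2377
  θ1 = atan2(B,A) + arccos(C/0.4754) = 0.8728
φ2=120.0° → target in arm frame (0.2053, 0.0000)
  A=-0.1453, B=-0.4467, C=(l²−L²−A²−y'²−z²)/(2L)=-0.1454
  γ=atan2(-0.4467,-0.1453)=-1.8852;  ψ=arccos(-0.3095)=1.8854;  θ2=γ+ψ≈0.0002
rotate P by −φ3: (-0.1027, -0.1778, -0.4467)
  e−x'=0.1627;  (l²−L²−(e−x')²−y'²−z²)/2L = -0.2378
  γ=atan2(-0.4467,0.1627)=-1.2215;  ψ=arccos(-0.5001)=2.0945;  θ3=γ+ψ≈0.8730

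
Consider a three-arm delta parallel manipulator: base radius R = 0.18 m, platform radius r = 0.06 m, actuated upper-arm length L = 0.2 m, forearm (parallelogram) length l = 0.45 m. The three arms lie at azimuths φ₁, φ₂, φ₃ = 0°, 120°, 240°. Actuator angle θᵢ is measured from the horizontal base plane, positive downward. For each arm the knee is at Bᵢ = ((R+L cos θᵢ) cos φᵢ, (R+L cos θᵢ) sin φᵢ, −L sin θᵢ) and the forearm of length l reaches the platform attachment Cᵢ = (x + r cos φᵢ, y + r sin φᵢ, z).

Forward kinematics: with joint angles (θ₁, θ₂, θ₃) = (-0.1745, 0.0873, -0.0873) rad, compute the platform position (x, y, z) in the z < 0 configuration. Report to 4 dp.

arm 1 at φ=0.0°: (R−r)+L cos θ1 = 0.3170;  centre 1 = (0.3170, 0.0000, 0.0347)
centre 2 = (0.3192·cos120.0°, 0.3192·sin120.0°, -0.0174) = (-0.1596, 0.2765, -0.0174)
centre 3 = (0.3192·cos240.0°, 0.3192·sin240.0°, 0.0174) = (-0.1596, -0.2765, 0.0174)
|centre ₂|²−|centre ₁|² = 0.0005;  |centre ₃|²−|centre ₁|² = 0.0005
[-0.9532 0.5529 -0.1043]·P = 0.0005;  [-0.9532 -0.5529 -0.0346]·P = 0.0005
det = 1.0541;  x = -0.0006+-0.0729z,  y = 0.0000+0.0631z
quadratic in z: (1.0093)z²+(-0.0232)z+(-0.1005)=0, √Δ=0.6373 → z ∈ {-0.3042, 0.3272}; z = -0.3042 (taking z<0)
x = 0.0216, y = -0.0192

(0.0216, -0.0192, -0.3042)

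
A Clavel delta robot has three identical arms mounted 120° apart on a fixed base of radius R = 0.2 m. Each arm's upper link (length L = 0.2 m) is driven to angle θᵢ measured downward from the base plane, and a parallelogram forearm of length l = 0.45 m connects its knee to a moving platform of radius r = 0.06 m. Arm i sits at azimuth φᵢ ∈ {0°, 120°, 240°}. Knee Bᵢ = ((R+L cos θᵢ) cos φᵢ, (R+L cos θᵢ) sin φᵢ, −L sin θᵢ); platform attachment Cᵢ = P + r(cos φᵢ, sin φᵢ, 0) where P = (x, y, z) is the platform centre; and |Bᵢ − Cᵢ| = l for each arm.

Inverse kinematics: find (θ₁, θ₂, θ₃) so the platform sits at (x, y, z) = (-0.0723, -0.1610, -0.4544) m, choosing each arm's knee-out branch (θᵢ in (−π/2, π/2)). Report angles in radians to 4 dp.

arm 1 (φ=0.0°): x'=-0.0723, y'=-0.1610
  A=0.2123, B=-0.4544, C=(l²−L²−A²−y'²−z²)/(2L)=-0.2874
  γ=atan2(-0.4544,0.2123)=-1.1337;  ψ=arccos(-0.5731)=2.1811;  θ1=γ+ψ≈1.0473
φ2=120.0° → target in arm frame (-0.1033, 0.1431)
  e−x'=0.2433;  (l²−L²−(e−x')²−y'²−z²)/2L = -0.3091
  θ2 = atan2(B,A) + arccos(C/0.5154) = 1.1347
rotate P by −φ3: (0.1756, 0.0179, -0.4544)
  A cos θ + B sin θ = C:  -0.0356·cos θ + -0.4544·sin θ = -0.1139
  γ=atan2(-0.4544,-0.0356)=-1.6489;  ψ=arccos(-0.2499)=1.8234;  θ3=γ+ψ≈0.1745

θ₁ = 1.0473, θ₂ = 1.1347, θ₃ = 0.1745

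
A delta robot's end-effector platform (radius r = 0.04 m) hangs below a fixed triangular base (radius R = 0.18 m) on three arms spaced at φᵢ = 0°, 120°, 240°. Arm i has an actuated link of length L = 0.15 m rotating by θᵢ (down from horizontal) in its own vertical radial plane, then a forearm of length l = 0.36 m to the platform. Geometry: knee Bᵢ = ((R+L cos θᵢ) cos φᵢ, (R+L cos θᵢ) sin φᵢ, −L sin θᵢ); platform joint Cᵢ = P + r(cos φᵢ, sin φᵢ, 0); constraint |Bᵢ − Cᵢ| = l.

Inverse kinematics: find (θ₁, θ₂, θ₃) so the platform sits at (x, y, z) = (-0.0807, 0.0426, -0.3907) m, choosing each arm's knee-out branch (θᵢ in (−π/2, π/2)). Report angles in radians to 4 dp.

φ1=0.0° → target in arm frame (-0.0807, 0.0426)
  A cos θ + B sin θ = C:  0.2207·cos θ + -0.3907·sin θ = -0.3202
  √(A²+B²)=0.4487;  θ1 = -1.0566+2.3655 ≈ 1.3089
rotate P by −φ2: (0.0772, 0.0486, -0.3907)
  A cos θ + B sin θ = C:  0.0628·cos θ + -0.3907·sin θ = -0.1728
  θ2 = atan2(B,A) + arccos(C/0.3957) = 0.6112
arm 3 (φ=240.0°): x'=0.0035, y'=-0.0912
  A cos θ + B sin θ = C:  0.1365·cos θ + -0.3907·sin θ = -0.2417
  θ3 = atan2(B,A) + arccos(C/0.4139) = 0.9598

θ₁ = 1.3089, θ₂ = 0.6112, θ₃ = 0.9598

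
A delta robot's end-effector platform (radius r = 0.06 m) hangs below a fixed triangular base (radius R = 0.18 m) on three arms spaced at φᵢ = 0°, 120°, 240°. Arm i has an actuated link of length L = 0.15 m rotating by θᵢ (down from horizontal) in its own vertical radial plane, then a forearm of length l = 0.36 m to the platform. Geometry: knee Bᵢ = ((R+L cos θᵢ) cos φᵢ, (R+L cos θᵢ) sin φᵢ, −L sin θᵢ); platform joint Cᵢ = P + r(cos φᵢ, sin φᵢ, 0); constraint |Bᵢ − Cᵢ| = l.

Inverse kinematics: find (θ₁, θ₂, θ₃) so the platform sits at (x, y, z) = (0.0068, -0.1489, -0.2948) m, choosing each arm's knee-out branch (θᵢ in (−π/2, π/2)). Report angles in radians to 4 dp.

rotate P by −φ1: (0.0068, -0.1489, -0.2948)
  e−x'=0.1132;  (l²−L²−(e−x')²−y'²−z²)/2L = -0.0493
  √(A²+B²)=0.3158;  θ1 = -1.2042+1.7276 ≈ 0.5234
rotate P by −φ2: (-0.1324, 0.0686, -0.2948)
  A cos θ + B sin θ = C:  0.2524·cos θ + -0.2948·sin θ = -0.1606
  γ=atan2(-0.2948,0.2524)=-0.8628;  ψ=arccos(-0.4139)=1.9976;  θ2=γ+ψ≈1.1347
arm 3 (φ=240.0°): x'=0.1256, y'=0.0803
  A=-0.0056, B=-0.2948, C=(l²−L²−A²−y'²−z²)/(2L)=0.0457
  √(A²+B²)=0.2949;  θ3 = -1.5896+1.4152 ≈ -0.1744

θ₁ = 0.5234, θ₂ = 1.1347, θ₃ = -0.1744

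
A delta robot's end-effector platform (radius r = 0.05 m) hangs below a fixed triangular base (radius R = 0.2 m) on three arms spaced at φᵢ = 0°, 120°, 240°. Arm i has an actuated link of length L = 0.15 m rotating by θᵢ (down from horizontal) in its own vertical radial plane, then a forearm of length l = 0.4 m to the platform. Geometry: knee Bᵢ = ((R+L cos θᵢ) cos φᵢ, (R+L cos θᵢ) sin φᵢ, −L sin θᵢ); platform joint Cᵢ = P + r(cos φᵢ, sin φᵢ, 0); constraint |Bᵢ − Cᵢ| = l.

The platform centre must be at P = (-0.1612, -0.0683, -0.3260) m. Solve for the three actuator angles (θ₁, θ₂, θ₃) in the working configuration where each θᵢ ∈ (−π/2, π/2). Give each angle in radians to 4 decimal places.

rotate P by −φ1: (-0.1612, -0.0683, -0.3260)
  e−x'=0.3112;  (l²−L²−(e−x')²−y'²−z²)/2L = -0.2343
  γ=atan2(-0.3260,0.3112)=-0.8086;  ψ=arccos(-0.5198)=2.1175;  θ1=γ+ψ≈1.3088
φ2=120.0° → target in arm frame (0.0215, 0.1738)
  A=0.1285, B=-0.3260, C=(l²−L²−A²−y'²−z²)/(2L)=-0.0516
  θ2 = atan2(B,A) + arccos(C/0.3504) = 0.5235
rotate P by −φ3: (0.1397, -0.1055, -0.3260)
  e−x'=0.0103;  (l²−L²−(e−x')²−y'²−z²)/2L = 0.0667
  γ=atan2(-0.3260,0.0103)=-1.5394;  ψ=arccos(0.2044)=1.3650;  θ3=γ+ψ≈-0.1744

θ₁ = 1.3088, θ₂ = 0.5235, θ₃ = -0.1744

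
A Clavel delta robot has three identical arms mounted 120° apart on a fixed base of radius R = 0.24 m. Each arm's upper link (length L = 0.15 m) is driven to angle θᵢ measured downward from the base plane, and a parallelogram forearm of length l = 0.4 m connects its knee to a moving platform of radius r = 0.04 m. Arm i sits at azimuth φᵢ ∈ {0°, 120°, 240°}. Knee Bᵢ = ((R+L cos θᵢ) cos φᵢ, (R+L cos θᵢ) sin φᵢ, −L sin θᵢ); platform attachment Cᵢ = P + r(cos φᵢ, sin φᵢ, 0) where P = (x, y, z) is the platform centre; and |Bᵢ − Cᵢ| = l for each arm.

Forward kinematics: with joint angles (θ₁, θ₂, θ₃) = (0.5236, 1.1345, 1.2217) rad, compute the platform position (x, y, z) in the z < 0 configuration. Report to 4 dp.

S1 = (0.3299·cos0.0°, 0.3299·sin0.0°, -0.0750) = (0.3299, 0.0000, -0.0750)
arm 2 at φ=120.0°: (R−r)+L cos θ2 = 0.2634;  S2 = (-0.1317, 0.2281, -0.1359)
φ3=240.0°: virtual centre (-0.1257, -0.2176, -0.1410), radius l
|S₂|²−|S₁|² = -0.0266;  |S₃|²−|S₁|² = -0.0314
plane₁₂: -0.9232x+0.4562y+-0.1219z = -0.0266
Cramer: x(z) = 0.0317-0.1385z;  y(z) = 0.0059-0.0131z
into |P−S₁|² = l²: 1.0194z² + 0.2325z + -0.0654 = 0;  Δ = 0.3208;  z = -0.3918 or 0.1638 → z<0 root = -0.3918
x = 0.0860, y = 0.0110

(0.0860, 0.0110, -0.3918)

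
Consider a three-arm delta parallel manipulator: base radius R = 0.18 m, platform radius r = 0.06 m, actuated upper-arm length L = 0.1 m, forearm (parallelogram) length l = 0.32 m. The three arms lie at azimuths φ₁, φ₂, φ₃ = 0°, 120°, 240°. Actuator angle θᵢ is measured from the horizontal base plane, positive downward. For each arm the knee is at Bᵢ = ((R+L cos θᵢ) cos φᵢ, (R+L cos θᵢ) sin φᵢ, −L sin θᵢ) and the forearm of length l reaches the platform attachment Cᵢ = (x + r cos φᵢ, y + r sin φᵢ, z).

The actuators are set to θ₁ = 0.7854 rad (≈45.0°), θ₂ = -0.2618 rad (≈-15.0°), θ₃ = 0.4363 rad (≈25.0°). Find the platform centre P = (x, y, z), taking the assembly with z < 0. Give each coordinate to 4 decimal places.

(-0.0633, 0.0491, -0.2591)

φ1=0.0°: virtual centre (0.1907, 0.0000, -0.0707), radius l
φ2=120.0°: virtual centre (-0.1083, 0.1876, 0.0259), radius l
S3 = (0.2106·cos240.0°, 0.2106·sin240.0°, -0.0423) = (-0.1053, -0.1824, -0.0423)
|S₂|²−|S₁|² = 0.0062;  |S₃|²−|S₁|² = 0.0048
linear system: -0.5980x+0.3751y = 0.0062−0.1932z; -0.5921x+-0.3648y = 0.0048−0.0569z
det = 0.4403;  x = -0.0092+0.2086z,  y = 0.0019+-0.1825z
into |P−S₁|² = l²: 1.0768z² + 0.0573z + -0.0574 = 0;  Δ = 0.2506;  z = -0.2591 or 0.2058 → z<0 root = -0.2591
x = -0.0633, y = 0.0491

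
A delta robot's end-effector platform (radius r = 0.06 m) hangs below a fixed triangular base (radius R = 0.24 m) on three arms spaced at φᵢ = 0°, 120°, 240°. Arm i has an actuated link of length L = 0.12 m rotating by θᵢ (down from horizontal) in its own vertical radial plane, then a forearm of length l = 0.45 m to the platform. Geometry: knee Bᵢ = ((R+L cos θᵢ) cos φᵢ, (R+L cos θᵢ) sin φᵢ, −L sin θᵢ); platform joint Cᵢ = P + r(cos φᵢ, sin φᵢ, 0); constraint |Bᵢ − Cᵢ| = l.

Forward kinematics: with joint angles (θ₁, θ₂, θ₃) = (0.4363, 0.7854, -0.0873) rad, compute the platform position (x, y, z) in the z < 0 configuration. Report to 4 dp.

(-0.0062, -0.0865, -0.3794)

φ1=0.0°: virtual centre (0.2888, 0.0000, -0.0507), radius l
φ2=120.0°: virtual centre (-0.1324, 0.2294, -0.0849), radius l
φ3=240.0°: virtual centre (-0.1498, -0.2594, 0.0105), radius l
|O₂|²−|O₁|² = -0.0086;  |O₃|²−|O₁|² = 0.0039
plane₁₂: -0.8424x+0.4587y+-0.0683z = -0.0086
Cramer: x(z) = 0.0032+0.0247z;  y(z) = -0.0129+0.1941z
sphere 1 gives Az²+Bz+C=0 with A=1.0383, B=0.0823, C=-0.1182;  B²−4AC=0.4978;  roots -0.3794, 0.3001;  negative root z = -0.3794
x = -0.0062, y = -0.0865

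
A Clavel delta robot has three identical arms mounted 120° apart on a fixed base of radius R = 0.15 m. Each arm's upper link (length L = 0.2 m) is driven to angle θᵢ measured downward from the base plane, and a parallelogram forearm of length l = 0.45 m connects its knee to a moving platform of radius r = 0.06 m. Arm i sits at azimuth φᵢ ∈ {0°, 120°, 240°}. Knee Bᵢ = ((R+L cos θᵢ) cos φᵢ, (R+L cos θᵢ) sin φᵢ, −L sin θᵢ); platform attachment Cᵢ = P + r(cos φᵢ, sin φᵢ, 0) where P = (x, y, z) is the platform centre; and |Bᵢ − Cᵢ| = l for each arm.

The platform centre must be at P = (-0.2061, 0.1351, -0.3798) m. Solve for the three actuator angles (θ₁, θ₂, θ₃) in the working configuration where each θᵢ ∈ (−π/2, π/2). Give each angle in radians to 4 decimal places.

θ₁ = 1.1347, θ₂ = -0.2615, θ₃ = 0.6109

arm 1 (φ=0.0°): x'=-0.2061, y'=0.1351
  A=0.2961, B=-0.3798, C=(l²−L²−A²−y'²−z²)/(2L)=-0.2192
  γ=atan2(-0.3798,0.2961)=-0.9086;  ψ=arccos(-0.4551)=2.0433;  θ1=γ+ψ≈1.1347
φ2=120.0° → target in arm frame (0.2201, 0.1109)
  A cos θ + B sin θ = C:  -0.1301·cos θ + -0.3798·sin θ = -0.0274
  √(A²+B²)=0.4014;  θ2 = -1.9007+1.6392 ≈ -0.2615
φ3=240.0° → target in arm frame (-0.0140, -0.2460)
  e−x'=0.1040;  (l²−L²−(e−x')²−y'²−z²)/2L = -0.1327
  γ=atan2(-0.3798,0.1040)=-1.3036;  ψ=arccos(-0.3371)=1.9146;  θ3=γ+ψ≈0.6109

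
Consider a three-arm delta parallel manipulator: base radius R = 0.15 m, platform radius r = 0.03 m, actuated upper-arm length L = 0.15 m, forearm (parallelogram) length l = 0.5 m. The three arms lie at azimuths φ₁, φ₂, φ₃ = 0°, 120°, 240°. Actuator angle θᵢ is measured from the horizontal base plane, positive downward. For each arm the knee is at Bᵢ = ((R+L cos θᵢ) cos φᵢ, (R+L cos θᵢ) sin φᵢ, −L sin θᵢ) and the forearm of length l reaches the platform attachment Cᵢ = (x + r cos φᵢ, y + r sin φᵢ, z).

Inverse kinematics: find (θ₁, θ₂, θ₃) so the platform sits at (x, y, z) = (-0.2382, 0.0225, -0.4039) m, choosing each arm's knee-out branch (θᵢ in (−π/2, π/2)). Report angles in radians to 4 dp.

θ₁ = 1.1348, θ₂ = -0.2618, θ₃ = -0.0870

φ1=0.0° → target in arm frame (-0.2382, 0.0225)
  e−x'=0.3582;  (l²−L²−(e−x')²−y'²−z²)/2L = -0.2148
  √(A²+B²)=0.5399;  θ1 = -0.8453+1.9801 ≈ 1.1348
φ2=120.0° → target in arm frame (0.1386, 0.1950)
  e−x'=-0.0186;  (l²−L²−(e−x')²−y'²−z²)/2L = 0.0866
  γ=atan2(-0.4039,-0.0186)=-1.6168;  ψ=arccos(0.2142)=1.3549;  θ2=γ+ψ≈-0.2618
φ3=240.0° → target in arm frame (0.0996, -0.2175)
  e−x'=0.0204;  (l²−L²−(e−x')²−y'²−z²)/2L = 0.0554
  √(A²+B²)=0.4044;  θ3 = -1.5204+1.4333 ≈ -0.0870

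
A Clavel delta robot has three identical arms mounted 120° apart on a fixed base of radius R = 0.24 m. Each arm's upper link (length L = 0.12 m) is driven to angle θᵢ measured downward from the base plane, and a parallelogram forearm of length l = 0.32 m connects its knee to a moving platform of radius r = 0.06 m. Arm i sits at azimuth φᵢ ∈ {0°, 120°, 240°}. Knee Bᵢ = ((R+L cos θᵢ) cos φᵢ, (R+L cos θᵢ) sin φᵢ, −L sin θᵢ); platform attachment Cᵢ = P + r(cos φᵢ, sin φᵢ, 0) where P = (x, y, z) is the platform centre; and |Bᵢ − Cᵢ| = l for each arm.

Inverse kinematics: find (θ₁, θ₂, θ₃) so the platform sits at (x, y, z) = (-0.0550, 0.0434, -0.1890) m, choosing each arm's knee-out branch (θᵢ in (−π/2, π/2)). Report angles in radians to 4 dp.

θ₁ = 0.9602, θ₂ = -0.2624, θ₃ = 0.6111

φ1=0.0° → target in arm frame (-0.0550, 0.0434)
  e−x'=0.2350;  (l²−L²−(e−x')²−y'²−z²)/2L = -0.0201
  √(A²+B²)=0.3016;  θ1 = -0.6773+1.6376 ≈ 0.9602
rotate P by −φ2: (0.0651, 0.0259, -0.1890)
  A=0.1149, B=-0.1890, C=(l²−L²−A²−y'²−z²)/(2L)=0.1600
  √(A²+B²)=0.2212;  θ2 = -1.0245+0.7621 ≈ -0.2624
φ3=240.0° → target in arm frame (-0.0101, -0.0693)
  e−x'=0.1901;  (l²−L²−(e−x')²−y'²−z²)/2L = 0.0472
  θ3 = atan2(B,A) + arccos(C/0.2681) = 0.6111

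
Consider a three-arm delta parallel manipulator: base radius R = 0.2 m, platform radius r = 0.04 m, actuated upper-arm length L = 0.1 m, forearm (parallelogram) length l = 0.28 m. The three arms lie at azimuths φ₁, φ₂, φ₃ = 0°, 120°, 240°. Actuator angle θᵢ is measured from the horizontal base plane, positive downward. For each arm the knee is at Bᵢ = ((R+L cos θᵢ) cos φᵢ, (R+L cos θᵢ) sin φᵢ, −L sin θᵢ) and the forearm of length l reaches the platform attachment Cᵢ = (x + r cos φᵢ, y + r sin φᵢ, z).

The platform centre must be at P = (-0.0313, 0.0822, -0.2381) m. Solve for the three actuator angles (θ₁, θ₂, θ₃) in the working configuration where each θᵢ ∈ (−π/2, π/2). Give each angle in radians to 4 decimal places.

θ₁ = 1.2214, θ₂ = 0.1742, θ₃ = 1.3960

rotate P by −φ1: (-0.0313, 0.0822, -0.2381)
  e−x'=0.1913;  (l²−L²−(e−x')²−y'²−z²)/2L = -0.1582
  θ1 = atan2(B,A) + arccos(C/0.3054) = 1.2214
arm 2 (φ=120.0°): x'=0.0868, y'=-0.0140
  A cos θ + B sin θ = C:  0.0732·cos θ + -0.2381·sin θ = 0.0308
  γ=atan2(-0.2381,0.0732)=-1.2727;  ψ=arccos(0.1236)=1.4468;  θ2=γ+ψ≈0.1742
arm 3 (φ=240.0°): x'=-0.0555, y'=-0.0682
  A=0.2155, B=-0.2381, C=(l²−L²−A²−y'²−z²)/(2L)=-0.1970
  √(A²+B²)=0.3212;  θ3 = -0.8351+2.2311 ≈ 1.3960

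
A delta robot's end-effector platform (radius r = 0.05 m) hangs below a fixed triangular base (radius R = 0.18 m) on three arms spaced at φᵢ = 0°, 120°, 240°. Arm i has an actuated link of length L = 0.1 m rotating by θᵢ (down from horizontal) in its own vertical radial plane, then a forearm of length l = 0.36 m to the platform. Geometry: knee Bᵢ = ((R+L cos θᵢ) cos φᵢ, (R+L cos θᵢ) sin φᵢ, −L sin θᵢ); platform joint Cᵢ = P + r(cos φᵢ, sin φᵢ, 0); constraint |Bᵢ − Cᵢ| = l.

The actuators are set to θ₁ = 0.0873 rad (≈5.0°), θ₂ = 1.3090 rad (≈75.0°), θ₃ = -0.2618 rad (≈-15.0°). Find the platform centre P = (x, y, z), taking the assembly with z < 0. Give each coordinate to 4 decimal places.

(0.0522, -0.1401, -0.2889)

centre 1 = (0.2296·cos0.0°, 0.2296·sin0.0°, -0.0087) = (0.2296, 0.0000, -0.0087)
arm 2 at φ=120.0°: ρ2 = 0.1559;  centre 2 = (-0.0779, 0.1350, -0.0966)
φ3=240.0°: virtual centre (-0.1133, -0.1962, 0.0259), radius l
eliminate P² terms by subtracting sphere 1 from 2 and 3
linear system: -0.6151x+0.2700y = -0.0192−-0.1757z; -0.6858x+-0.3925y = -0.0008−0.0692z
det = 0.4266;  x = 0.0181+-0.1179z,  y = -0.0297+0.3823z
into |P−centre ₁|² = l²: 1.1601z² + 0.0446z + -0.0839 = 0;  Δ = 0.3914;  z = -0.2889 or 0.2504 → z<0 root = -0.2889
x = 0.0522, y = -0.1401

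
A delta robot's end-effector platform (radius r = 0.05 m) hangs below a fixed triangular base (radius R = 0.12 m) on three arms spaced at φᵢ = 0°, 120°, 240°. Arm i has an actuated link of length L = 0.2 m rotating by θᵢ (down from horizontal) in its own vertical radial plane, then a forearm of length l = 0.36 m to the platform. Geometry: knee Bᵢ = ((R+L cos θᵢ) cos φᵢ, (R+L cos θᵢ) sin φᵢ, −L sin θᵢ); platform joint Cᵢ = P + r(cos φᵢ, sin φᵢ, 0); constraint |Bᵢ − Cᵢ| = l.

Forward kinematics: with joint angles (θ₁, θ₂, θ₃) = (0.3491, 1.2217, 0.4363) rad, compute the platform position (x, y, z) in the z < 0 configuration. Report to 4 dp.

arm 1 at φ=0.0°: ρ1 = 0.2579;  centre 1 = (0.2579, 0.0000, -0.0684)
centre 2 = (0.1384·cos120.0°, 0.1384·sin120.0°, -0.1879) = (-0.0692, 0.1199, -0.1879)
φ3=240.0°: virtual centre (-0.1256, -0.2176, -0.0845), radius l
|centre ₂|²−|centre ₁|² = -0.0167;  |centre ₃|²−|centre ₁|² = -0.0009
linear system: -0.6543x+0.2397y = -0.0167−-0.2391z; -0.7671x+-0.4352y = -0.0009−-0.0322z
det = 0.4687;  x = 0.0160+-0.2385z,  y = -0.0261+0.3463z
into |P−centre ₁|² = l²: 1.1768z² + 0.2341z + -0.0657 = 0;  Δ = 0.3642;  z = -0.3559 or 0.1569 → z<0 root = -0.3559
x = 0.1009, y = -0.1493

(0.1009, -0.1493, -0.3559)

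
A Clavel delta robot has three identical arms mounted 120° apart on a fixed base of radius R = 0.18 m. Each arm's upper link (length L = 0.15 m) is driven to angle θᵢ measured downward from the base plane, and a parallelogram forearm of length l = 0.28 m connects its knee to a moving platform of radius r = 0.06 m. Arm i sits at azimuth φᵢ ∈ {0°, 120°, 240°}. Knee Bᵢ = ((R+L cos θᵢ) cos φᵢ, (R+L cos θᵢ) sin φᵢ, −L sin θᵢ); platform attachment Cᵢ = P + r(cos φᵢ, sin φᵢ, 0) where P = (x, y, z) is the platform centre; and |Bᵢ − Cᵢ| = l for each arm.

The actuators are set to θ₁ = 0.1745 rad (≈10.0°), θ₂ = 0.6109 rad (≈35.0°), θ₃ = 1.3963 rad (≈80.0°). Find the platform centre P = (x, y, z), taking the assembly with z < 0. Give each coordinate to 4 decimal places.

centre 1 = (0.2677·cos0.0°, 0.2677·sin0.0°, -0.0260) = (0.2677, 0.0000, -0.0260)
arm 2 at φ=120.0°: ρ2 = 0.2429;  centre 2 = (-0.1214, 0.2103, -0.0860)
φ3=240.0°: virtual centre (-0.0730, -0.1265, -0.1477), radius l
|centre ₂|²−|centre ₁|² = -0.0060;  |centre ₃|²−|centre ₁|² = -0.0292
[-0.7783 0.4207 -0.1200]·P = -0.0060;  [-0.6815 -0.2530 -0.2434]·P = -0.0292
det = 0.4836;  x = 0.0285+-0.2745z,  y = 0.0386+-0.2226z
into |P−centre ₁|² = l²: 1.1249z² + 0.1662z + -0.0190 = 0;  Δ = 0.1132;  z = -0.2234 or 0.0757 → z<0 root = -0.2234
x = 0.0899, y = 0.0883

(0.0899, 0.0883, -0.2234)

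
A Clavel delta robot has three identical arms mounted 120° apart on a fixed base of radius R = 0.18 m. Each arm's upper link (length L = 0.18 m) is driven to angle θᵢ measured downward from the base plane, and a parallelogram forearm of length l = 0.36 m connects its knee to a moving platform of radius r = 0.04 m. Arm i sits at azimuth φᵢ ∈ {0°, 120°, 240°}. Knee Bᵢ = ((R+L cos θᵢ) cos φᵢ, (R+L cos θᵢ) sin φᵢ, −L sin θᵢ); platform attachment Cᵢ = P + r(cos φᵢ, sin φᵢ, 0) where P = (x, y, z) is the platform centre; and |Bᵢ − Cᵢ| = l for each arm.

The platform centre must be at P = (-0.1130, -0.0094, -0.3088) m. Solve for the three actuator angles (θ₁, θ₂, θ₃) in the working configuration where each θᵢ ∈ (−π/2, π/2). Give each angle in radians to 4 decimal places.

rotate P by −φ1: (-0.1130, -0.0094, -0.3088)
  e−x'=0.2530;  (l²−L²−(e−x')²−y'²−z²)/2L = -0.1729
  γ=atan2(-0.3088,0.2530)=-0.8844;  ψ=arccos(-0.4332)=2.0188;  θ1=γ+ψ≈1.1344
φ2=120.0° → target in arm frame (0.0484, 0.1026)
  A=0.0916, B=-0.3088, C=(l²−L²−A²−y'²−z²)/(2L)=-0.0474
  γ=atan2(-0.3088,0.0916)=-1.2823;  ψ=arccos(-0.1472)=1.7186;  θ2=γ+ψ≈0.4363
φ3=240.0° → target in arm frame (0.0646, -0.0932)
  A cos θ + B sin θ = C:  0.0754·cos θ + -0.3088·sin θ = -0.0348
  γ=atan2(-0.3088,0.0754)=-1.3314;  ψ=arccos(-0.1094)=1.6804;  θ3=γ+ψ≈0.3490

θ₁ = 1.1344, θ₂ = 0.4363, θ₃ = 0.3490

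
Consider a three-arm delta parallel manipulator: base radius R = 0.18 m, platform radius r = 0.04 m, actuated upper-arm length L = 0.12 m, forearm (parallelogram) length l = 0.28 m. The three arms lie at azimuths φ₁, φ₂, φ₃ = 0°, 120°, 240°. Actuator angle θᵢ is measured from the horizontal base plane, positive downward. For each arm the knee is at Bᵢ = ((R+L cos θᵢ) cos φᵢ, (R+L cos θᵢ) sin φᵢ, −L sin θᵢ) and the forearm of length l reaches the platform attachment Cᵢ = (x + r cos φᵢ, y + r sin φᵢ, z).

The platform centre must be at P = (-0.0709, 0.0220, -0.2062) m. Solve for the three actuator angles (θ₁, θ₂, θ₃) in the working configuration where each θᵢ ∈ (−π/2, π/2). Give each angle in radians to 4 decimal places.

θ₁ = 1.1348, θ₂ = 0.1742, θ₃ = 0.5233

φ1=0.0° → target in arm frame (-0.0709, 0.0220)
  A cos θ + B sin θ = C:  0.2109·cos θ + -0.2062·sin θ = -0.0978
  γ=atan2(-0.2062,0.2109)=-0.7741;  ψ=arccos(-0.3317)=1.9089;  θ1=γ+ψ≈1.1348
rotate P by −φ2: (0.0545, 0.0504, -0.2062)
  A cos θ + B sin θ = C:  0.0855·cos θ + -0.2062·sin θ = 0.0485
  θ2 = atan2(B,A) + arccos(C/0.2232) = 0.1742
φ3=240.0° → target in arm frame (0.0164, -0.0724)
  A=0.1236, B=-0.2062, C=(l²−L²−A²−y'²−z²)/(2L)=0.0040
  √(A²+B²)=0.2404;  θ3 = -1.0308+1.5541 ≈ 0.5233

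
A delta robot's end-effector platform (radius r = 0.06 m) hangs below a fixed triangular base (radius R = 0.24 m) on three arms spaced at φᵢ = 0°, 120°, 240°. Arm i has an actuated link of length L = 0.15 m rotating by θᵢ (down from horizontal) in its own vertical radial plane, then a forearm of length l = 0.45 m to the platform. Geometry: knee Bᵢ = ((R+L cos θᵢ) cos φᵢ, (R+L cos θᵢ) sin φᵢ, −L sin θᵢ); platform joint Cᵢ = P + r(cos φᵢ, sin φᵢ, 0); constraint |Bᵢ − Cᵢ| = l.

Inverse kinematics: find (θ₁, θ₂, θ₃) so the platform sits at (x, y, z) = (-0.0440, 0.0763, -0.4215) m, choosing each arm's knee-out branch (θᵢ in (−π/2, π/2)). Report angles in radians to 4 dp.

θ₁ = 0.8726, θ₂ = 0.2620, θ₃ = 0.8729

rotate P by −φ1: (-0.0440, 0.0763, -0.4215)
  A=0.2240, B=-0.4215, C=(l²−L²−A²−y'²−z²)/(2L)=-0.1789
  γ=atan2(-0.4215,0.2240)=-1.0823;  ψ=arccos(-0.3747)=1.9549;  θ1=γ+ψ≈0.8726
rotate P by −φ2: (0.0881, 0.0000, -0.4215)
  A=0.0919, B=-0.4215, C=(l²−L²−A²−y'²−z²)/(2L)=-0.0204
  θ2 = atan2(B,A) + arccos(C/0.4314) = 0.2620
φ3=240.0° → target in arm frame (-0.0441, -0.0763)
  e−x'=0.2241;  (l²−L²−(e−x')²−y'²−z²)/2L = -0.1790
  √(A²+B²)=0.4774;  θ3 = -1.0822+1.9551 ≈ 0.8729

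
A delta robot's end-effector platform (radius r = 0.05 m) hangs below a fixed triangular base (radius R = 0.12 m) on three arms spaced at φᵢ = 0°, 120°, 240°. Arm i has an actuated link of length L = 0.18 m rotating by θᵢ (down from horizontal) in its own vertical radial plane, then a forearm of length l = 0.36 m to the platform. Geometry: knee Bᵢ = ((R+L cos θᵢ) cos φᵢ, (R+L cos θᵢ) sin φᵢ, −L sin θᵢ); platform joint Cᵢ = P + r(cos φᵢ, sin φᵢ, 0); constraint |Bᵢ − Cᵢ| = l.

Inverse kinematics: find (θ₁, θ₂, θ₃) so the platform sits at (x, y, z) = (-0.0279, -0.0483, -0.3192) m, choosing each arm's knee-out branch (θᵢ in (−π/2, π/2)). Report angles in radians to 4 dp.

φ1=0.0° → target in arm frame (-0.0279, -0.0483)
  e−x'=0.0979;  (l²−L²−(e−x')²−y'²−z²)/2L = -0.0461
  θ1 = atan2(B,A) + arccos(C/0.3339) = 0.4362
φ2=120.0° → target in arm frame (-0.0279, 0.0483)
  A cos θ + B sin θ = C:  0.0979·cos θ + -0.3192·sin θ = -0.0461
  γ=atan2(-0.3192,0.0979)=-1.2733;  ψ=arccos(-0.1381)=1.7094;  θ2=γ+ψ≈0.4361
φ3=240.0° → target in arm frame (0.0558, 0.0000)
  A=0.0142, B=-0.3192, C=(l²−L²−A²−y'²−z²)/(2L)=-0.0136
  γ=atan2(-0.3192,0.0142)=-1.5263;  ψ=arccos(-0.0425)=1.6133;  θ3=γ+ψ≈0.0871

θ₁ = 0.4362, θ₂ = 0.4361, θ₃ = 0.0871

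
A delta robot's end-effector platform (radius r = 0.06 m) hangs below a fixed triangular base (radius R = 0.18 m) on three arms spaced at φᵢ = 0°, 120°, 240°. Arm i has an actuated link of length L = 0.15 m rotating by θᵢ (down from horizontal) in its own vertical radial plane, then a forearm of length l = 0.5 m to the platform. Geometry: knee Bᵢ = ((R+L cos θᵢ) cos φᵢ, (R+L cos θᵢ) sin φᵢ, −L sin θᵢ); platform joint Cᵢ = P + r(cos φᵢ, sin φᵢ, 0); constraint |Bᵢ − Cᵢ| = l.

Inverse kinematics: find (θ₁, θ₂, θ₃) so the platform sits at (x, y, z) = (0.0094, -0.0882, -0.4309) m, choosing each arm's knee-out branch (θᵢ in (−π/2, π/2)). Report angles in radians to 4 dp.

θ₁ = 0.0871, θ₂ = 0.4359, θ₃ = -0.1748

arm 1 (φ=0.0°): x'=0.0094, y'=-0.0882
  A cos θ + B sin θ = C:  0.1106·cos θ + -0.4309·sin θ = 0.0727
  θ1 = atan2(B,A) + arccos(C/0.4449) = 0.0871
φ2=120.0° → target in arm frame (-0.0811, 0.0360)
  A cos θ + B sin θ = C:  0.2011·cos θ + -0.4309·sin θ = 0.0003
  √(A²+B²)=0.4755;  θ2 = -1.1342+1.5701 ≈ 0.4359
φ3=240.0° → target in arm frame (0.0717, 0.0522)
  A cos θ + B sin θ = C:  0.0483·cos θ + -0.4309·sin θ = 0.1225
  θ3 = atan2(B,A) + arccos(C/0.4336) = -0.1748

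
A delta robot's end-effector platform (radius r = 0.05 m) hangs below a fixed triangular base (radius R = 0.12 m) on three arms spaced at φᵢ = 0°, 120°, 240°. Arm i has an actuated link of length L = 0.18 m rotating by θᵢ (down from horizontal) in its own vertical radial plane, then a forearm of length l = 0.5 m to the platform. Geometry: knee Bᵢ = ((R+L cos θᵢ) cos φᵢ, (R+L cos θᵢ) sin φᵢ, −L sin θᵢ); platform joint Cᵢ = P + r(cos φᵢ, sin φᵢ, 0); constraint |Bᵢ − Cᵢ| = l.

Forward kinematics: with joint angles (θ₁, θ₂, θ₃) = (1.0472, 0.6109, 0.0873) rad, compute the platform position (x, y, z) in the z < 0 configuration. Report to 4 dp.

S1 = (0.1600·cos0.0°, 0.1600·sin0.0°, -0.1559) = (0.1600, 0.0000, -0.1559)
φ2=120.0°: virtual centre (-0.1087, 0.1883, -0.1032), radius l
φ3=240.0°: virtual centre (-0.1247, -0.2159, -0.0157), radius l
subtract pairs → two planes through P
plane₁₂: -0.5374x+0.3766y+0.1053z = 0.0080
det = 0.4465;  x = -0.0183+0.3383z,  y = -0.0048+0.2033z
quadratic in z: (1.1558)z²+(0.1892)z+(-0.1939)=0, √Δ=0.9654 → z ∈ {-0.4995, 0.3358}; z = -0.4995 (taking z<0)
x = -0.1873, y = -0.1063

(-0.1873, -0.1063, -0.4995)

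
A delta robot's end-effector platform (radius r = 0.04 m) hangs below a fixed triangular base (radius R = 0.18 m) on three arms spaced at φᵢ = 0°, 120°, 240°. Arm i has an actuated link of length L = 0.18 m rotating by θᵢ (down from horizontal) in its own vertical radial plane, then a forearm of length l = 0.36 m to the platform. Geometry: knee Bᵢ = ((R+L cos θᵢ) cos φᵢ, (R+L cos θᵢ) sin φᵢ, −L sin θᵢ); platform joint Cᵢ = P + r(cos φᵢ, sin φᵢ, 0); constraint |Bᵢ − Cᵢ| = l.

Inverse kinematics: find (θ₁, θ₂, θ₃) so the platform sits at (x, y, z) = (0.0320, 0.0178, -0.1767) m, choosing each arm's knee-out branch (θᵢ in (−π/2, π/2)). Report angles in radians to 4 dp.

θ₁ = -0.2614, θ₂ = 0.0873, θ₃ = 0.3490

rotate P by −φ1: (0.0320, 0.0178, -0.1767)
  A cos θ + B sin θ = C:  0.1080·cos θ + -0.1767·sin θ = 0.1500
  γ=atan2(-0.1767,0.1080)=-1.0222;  ψ=arccos(0.7243)=0.7608;  θ1=γ+ψ≈-0.2614
rotate P by −φ2: (-0.0006, -0.0366, -0.1767)
  e−x'=0.1406;  (l²−L²−(e−x')²−y'²−z²)/2L = 0.1246
  √(A²+B²)=0.2258;  θ2 = -0.8987+0.9860 ≈ 0.0873
rotate P by −φ3: (-0.0314, 0.0188, -0.1767)
  A cos θ + B sin θ = C:  0.1714·cos θ + -0.1767·sin θ = 0.1007
  √(A²+B²)=0.2462;  θ3 = -0.8006+1.1495 ≈ 0.3490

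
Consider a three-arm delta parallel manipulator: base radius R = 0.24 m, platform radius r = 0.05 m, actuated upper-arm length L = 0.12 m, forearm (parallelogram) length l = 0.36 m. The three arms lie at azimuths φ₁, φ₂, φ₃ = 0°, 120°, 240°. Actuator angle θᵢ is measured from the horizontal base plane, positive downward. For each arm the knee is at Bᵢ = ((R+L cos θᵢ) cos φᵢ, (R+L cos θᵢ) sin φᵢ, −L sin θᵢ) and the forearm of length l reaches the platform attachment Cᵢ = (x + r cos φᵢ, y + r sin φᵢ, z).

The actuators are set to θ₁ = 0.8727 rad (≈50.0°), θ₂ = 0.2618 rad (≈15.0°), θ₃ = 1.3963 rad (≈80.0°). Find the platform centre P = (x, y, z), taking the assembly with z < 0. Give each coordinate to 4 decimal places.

(0.0011, 0.1013, -0.3123)

φ1=0.0°: virtual centre (0.2671, 0.0000, -0.0919), radius l
arm 2 at φ=120.0°: ρ2 = 0.3059;  S2 = (-0.1530, 0.2649, -0.0311)
φ3=240.0°: virtual centre (-0.1054, -0.1826, -0.1182), radius l
|S₂|²−|S₁|² = 0.0147;  |S₃|²−|S₁|² = -0.0214
[-0.8402 0.5299 0.1217]·P = 0.0147;  [-0.7451 -0.3652 -0.0525]·P = -0.0214
det = 0.7016;  x = 0.0085+0.0237z,  y = 0.0413+-0.1922z
into |P−S₁|² = l²: 1.0375z² + 0.1557z + -0.0525 = 0;  Δ = 0.2423;  z = -0.3123 or 0.1622 → z<0 root = -0.3123
x = 0.0011, y = 0.1013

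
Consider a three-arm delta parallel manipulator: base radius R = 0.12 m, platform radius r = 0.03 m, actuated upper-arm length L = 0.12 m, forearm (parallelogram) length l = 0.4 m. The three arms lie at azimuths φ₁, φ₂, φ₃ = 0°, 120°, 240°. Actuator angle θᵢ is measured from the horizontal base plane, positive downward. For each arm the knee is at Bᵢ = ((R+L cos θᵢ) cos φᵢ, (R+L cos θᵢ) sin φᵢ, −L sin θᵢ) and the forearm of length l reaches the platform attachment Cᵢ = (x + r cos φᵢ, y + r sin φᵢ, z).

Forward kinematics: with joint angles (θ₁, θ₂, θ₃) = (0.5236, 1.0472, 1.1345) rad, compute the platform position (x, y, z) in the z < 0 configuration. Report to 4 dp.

arm 1 at φ=0.0°: e+L cos θ1 = 0.1939;  O1 = (0.1939, 0.0000, -0.0600)
arm 2 at φ=120.0°: e+L cos θ2 = 0.1500;  O2 = (-0.0750, 0.1299, -0.1039)
O3 = (0.1407·cos240.0°, 0.1407·sin240.0°, -0.1088) = (-0.0704, -0.1219, -0.1088)
|O₂|²−|O₁|² = -0.0079;  |O₃|²−|O₁|² = -0.0096
linear system: -0.5378x+0.2598y = -0.0079−-0.0878z; -0.5286x+-0.2437y = -0.0096−-0.0975z
Cramer: x(z) = 0.0165-0.1742z;  y(z) = 0.0036-0.0224z
sphere 1 gives Az²+Bz+C=0 with A=1.0308, B=0.1817, C=-0.1249;  B²−4AC=0.5480;  roots -0.4472, 0.2709;  negative root z = -0.4472
x = 0.0943, y = 0.0136

(0.0943, 0.0136, -0.4472)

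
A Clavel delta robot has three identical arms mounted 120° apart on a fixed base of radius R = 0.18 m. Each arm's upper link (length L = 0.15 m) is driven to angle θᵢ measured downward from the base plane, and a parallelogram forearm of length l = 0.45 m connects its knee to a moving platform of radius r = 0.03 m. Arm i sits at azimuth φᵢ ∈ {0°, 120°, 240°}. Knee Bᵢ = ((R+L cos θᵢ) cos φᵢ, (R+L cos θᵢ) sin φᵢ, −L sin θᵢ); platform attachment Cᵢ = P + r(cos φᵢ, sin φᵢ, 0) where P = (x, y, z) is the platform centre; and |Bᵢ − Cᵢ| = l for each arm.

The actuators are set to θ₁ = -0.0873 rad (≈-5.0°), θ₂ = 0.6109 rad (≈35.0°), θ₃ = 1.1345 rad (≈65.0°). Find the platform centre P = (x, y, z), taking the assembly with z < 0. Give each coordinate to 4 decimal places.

arm 1 at φ=0.0°: e+L cos θ1 = 0.2994;  O1 = (0.2994, 0.0000, 0.0131)
arm 2 at φ=120.0°: e+L cos θ2 = 0.2729;  O2 = (-0.1364, 0.2363, -0.0860)
φ3=240.0°: virtual centre (-0.1067, -0.1848, -0.1359), radius l
subtract pairs → two planes through P
plane₁₂: -0.8717x+0.4726y+-0.1982z = -0.0080
det = 0.7061;  x = 0.0214+-0.3033z,  y = 0.0227+-0.1399z
into |P−O₁|² = l²: 1.1116z² + 0.1361z + -0.1245 = 0;  Δ = 0.5723;  z = -0.4015 or 0.2791 → z<0 root = -0.4015
x = 0.1432, y = 0.0789

(0.1432, 0.0789, -0.4015)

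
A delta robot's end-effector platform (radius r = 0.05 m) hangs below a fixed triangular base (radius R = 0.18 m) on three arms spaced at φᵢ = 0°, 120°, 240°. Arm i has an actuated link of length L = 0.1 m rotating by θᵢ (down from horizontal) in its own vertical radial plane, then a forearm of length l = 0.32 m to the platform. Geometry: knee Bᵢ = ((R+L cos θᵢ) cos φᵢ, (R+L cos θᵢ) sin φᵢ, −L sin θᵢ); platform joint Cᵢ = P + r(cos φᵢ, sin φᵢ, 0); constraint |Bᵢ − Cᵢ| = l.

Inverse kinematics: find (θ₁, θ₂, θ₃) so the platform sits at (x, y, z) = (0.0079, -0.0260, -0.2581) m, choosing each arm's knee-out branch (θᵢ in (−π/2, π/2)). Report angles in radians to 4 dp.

θ₁ = 0.2623, θ₂ = 0.5240, θ₃ = 0.1747

rotate P by −φ1: (0.0079, -0.0260, -0.2581)
  e−x'=0.1221;  (l²−L²−(e−x')²−y'²−z²)/2L = 0.0510
  √(A²+B²)=0.2855;  θ1 = -1.1289+1.3912 ≈ 0.2623
arm 2 (φ=120.0°): x'=-0.0265, y'=0.0062
  A=0.1565, B=-0.2581, C=(l²−L²−A²−y'²−z²)/(2L)=0.0063
  √(A²+B²)=0.3018;  θ2 = -1.0258+1.5498 ≈ 0.5240
rotate P by −φ3: (0.0186, 0.0198, -0.2581)
  A cos θ + B sin θ = C:  0.1114·cos θ + -0.2581·sin θ = 0.0649
  γ=atan2(-0.2581,0.1114)=-1.1632;  ψ=arccos(0.2307)=1.3380;  θ3=γ+ψ≈0.1747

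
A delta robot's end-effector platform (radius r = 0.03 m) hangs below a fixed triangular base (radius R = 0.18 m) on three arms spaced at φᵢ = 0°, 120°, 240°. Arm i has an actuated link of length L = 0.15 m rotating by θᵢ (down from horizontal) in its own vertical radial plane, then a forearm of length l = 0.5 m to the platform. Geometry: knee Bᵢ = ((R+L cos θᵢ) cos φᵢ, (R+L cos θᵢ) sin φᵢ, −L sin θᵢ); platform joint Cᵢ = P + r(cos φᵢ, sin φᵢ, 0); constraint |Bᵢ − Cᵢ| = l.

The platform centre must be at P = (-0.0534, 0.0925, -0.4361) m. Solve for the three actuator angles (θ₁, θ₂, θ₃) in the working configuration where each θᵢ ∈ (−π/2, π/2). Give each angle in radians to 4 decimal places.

φ1=0.0° → target in arm frame (-0.0534, 0.0925)
  A cos θ + B sin θ = C:  0.2034·cos θ + -0.4361·sin θ = -0.0420
  γ=atan2(-0.4361,0.2034)=-1.1344;  ψ=arccos(-0.0874)=1.6583;  θ1=γ+ψ≈0.5239
rotate P by −φ2: (0.1068, 0.0000, -0.4361)
  A cos θ + B sin θ = C:  0.0432·cos θ + -0.4361·sin θ = 0.1182
  γ=atan2(-0.4361,0.0432)=-1.4721;  ψ=arccos(0.2697)=1.2978;  θ2=γ+ψ≈-0.1743
arm 3 (φ=240.0°): x'=-0.0534, y'=-0.0925
  e−x'=0.2034;  (l²−L²−(e−x')²−y'²−z²)/2L = -0.0420
  θ3 = atan2(B,A) + arccos(C/0.4812) = 0.5239

θ₁ = 0.5239, θ₂ = -0.1743, θ₃ = 0.5239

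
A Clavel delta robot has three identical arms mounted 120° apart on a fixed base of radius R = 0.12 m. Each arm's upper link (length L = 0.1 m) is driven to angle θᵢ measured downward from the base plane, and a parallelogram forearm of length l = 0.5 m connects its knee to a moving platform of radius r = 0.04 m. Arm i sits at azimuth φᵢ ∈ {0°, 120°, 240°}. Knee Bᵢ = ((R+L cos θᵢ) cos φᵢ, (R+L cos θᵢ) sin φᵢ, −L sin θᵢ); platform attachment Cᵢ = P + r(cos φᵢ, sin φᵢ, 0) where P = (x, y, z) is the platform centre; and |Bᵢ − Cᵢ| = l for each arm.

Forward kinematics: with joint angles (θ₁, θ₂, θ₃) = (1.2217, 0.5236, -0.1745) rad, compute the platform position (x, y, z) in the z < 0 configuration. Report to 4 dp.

(-0.2016, -0.1045, -0.4673)

φ1=0.0°: virtual centre (0.1142, 0.0000, -0.0940), radius l
arm 2 at φ=120.0°: (R−r)+L cos θ2 = 0.1666;  centre 2 = (-0.0833, 0.1443, -0.0500)
arm 3 at φ=240.0°: (R−r)+L cos θ3 = 0.1785;  centre 3 = (-0.0892, -0.1546, 0.0174)
subtract pairs → two planes through P
plane₁₂: -0.3950x+0.2886y+0.0879z = 0.0084
det = 0.2395;  x = -0.0232+0.3817z,  y = -0.0027+0.2178z
into |P−centre ₁|² = l²: 1.1932z² + 0.0818z + -0.2223 = 0;  Δ = 1.0676;  z = -0.4673 or 0.3987 → z<0 root = -0.4673
x = -0.2016, y = -0.1045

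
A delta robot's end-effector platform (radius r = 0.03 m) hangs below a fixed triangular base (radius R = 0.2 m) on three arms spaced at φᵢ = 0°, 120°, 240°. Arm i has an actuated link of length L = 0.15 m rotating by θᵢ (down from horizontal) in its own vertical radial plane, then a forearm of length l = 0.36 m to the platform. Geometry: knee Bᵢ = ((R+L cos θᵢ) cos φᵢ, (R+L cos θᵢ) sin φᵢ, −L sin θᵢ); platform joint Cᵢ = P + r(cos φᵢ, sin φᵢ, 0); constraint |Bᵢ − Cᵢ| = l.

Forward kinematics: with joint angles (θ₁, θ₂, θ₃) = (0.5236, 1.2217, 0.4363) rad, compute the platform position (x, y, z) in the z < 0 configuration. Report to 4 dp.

(0.0412, -0.0879, -0.3094)

φ1=0.0°: virtual centre (0.2999, 0.0000, -0.0750), radius l
arm 2 at φ=120.0°: e+L cos θ2 = 0.2213;  centre 2 = (-0.1107, 0.1917, -0.1410)
centre 3 = (0.3059·cos240.0°, 0.3059·sin240.0°, -0.0634) = (-0.1530, -0.2650, -0.0634)
eliminate P² terms by subtracting sphere 1 from 2 and 3
[-0.8211 0.3833 -0.1319]·P = -0.0267;  [-0.9058 -0.5299 0.0232]·P = 0.0021
Cramer: x(z) = 0.0171-0.0780z;  y(z) = -0.0331+0.1771z
sphere 1 gives Az²+Bz+C=0 with A=1.0374, B=0.1824, C=-0.0429;  B²−4AC=0.2113;  roots -0.3094, 0.1336;  negative root z = -0.3094
x = 0.0412, y = -0.0879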